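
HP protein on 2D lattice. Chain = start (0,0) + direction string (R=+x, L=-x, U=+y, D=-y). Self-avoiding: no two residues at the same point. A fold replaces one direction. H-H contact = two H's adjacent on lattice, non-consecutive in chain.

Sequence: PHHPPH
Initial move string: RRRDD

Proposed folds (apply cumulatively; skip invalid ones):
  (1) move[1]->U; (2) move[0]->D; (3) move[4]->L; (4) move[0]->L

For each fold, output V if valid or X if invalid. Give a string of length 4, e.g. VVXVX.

Answer: VXXX

Derivation:
Initial: RRRDD -> [(0, 0), (1, 0), (2, 0), (3, 0), (3, -1), (3, -2)]
Fold 1: move[1]->U => RURDD VALID
Fold 2: move[0]->D => DURDD INVALID (collision), skipped
Fold 3: move[4]->L => RURDL INVALID (collision), skipped
Fold 4: move[0]->L => LURDD INVALID (collision), skipped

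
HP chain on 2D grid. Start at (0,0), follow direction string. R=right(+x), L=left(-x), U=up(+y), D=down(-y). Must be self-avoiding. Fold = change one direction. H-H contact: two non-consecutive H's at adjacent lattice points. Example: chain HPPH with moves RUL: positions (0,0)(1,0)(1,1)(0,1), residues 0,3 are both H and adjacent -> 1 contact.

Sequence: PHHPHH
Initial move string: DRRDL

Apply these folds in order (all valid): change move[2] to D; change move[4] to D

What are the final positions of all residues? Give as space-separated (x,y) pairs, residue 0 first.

Initial moves: DRRDL
Fold: move[2]->D => DRDDL (positions: [(0, 0), (0, -1), (1, -1), (1, -2), (1, -3), (0, -3)])
Fold: move[4]->D => DRDDD (positions: [(0, 0), (0, -1), (1, -1), (1, -2), (1, -3), (1, -4)])

Answer: (0,0) (0,-1) (1,-1) (1,-2) (1,-3) (1,-4)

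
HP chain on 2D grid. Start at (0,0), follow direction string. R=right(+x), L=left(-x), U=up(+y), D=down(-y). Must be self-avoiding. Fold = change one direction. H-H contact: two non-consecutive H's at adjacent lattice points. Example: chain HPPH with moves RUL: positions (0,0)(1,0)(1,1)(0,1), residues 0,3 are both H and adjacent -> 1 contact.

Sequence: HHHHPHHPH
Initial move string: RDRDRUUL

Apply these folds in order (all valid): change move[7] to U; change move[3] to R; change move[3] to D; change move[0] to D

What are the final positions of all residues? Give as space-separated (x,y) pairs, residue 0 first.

Answer: (0,0) (0,-1) (0,-2) (1,-2) (1,-3) (2,-3) (2,-2) (2,-1) (2,0)

Derivation:
Initial moves: RDRDRUUL
Fold: move[7]->U => RDRDRUUU (positions: [(0, 0), (1, 0), (1, -1), (2, -1), (2, -2), (3, -2), (3, -1), (3, 0), (3, 1)])
Fold: move[3]->R => RDRRRUUU (positions: [(0, 0), (1, 0), (1, -1), (2, -1), (3, -1), (4, -1), (4, 0), (4, 1), (4, 2)])
Fold: move[3]->D => RDRDRUUU (positions: [(0, 0), (1, 0), (1, -1), (2, -1), (2, -2), (3, -2), (3, -1), (3, 0), (3, 1)])
Fold: move[0]->D => DDRDRUUU (positions: [(0, 0), (0, -1), (0, -2), (1, -2), (1, -3), (2, -3), (2, -2), (2, -1), (2, 0)])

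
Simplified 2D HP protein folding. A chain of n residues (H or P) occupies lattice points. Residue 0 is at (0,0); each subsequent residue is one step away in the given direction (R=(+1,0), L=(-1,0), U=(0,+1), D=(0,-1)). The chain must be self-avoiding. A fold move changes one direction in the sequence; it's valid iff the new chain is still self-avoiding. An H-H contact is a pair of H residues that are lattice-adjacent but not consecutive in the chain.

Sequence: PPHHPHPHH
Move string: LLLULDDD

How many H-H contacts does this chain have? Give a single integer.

Positions: [(0, 0), (-1, 0), (-2, 0), (-3, 0), (-3, 1), (-4, 1), (-4, 0), (-4, -1), (-4, -2)]
No H-H contacts found.

Answer: 0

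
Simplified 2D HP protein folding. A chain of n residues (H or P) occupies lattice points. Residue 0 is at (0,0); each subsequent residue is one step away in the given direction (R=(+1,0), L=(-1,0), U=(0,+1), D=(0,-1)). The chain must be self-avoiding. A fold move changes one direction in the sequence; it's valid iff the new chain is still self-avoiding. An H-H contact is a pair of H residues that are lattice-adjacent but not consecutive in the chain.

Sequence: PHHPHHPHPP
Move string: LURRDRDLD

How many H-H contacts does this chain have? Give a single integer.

Positions: [(0, 0), (-1, 0), (-1, 1), (0, 1), (1, 1), (1, 0), (2, 0), (2, -1), (1, -1), (1, -2)]
No H-H contacts found.

Answer: 0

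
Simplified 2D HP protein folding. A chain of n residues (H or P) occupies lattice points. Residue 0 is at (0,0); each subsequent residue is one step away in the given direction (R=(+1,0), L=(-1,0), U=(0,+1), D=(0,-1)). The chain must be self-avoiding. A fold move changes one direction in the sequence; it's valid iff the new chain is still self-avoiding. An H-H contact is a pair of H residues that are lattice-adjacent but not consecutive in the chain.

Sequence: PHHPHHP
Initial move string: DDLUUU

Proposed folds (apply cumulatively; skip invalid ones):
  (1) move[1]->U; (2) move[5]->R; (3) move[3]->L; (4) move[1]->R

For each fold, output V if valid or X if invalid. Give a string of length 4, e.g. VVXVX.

Initial: DDLUUU -> [(0, 0), (0, -1), (0, -2), (-1, -2), (-1, -1), (-1, 0), (-1, 1)]
Fold 1: move[1]->U => DULUUU INVALID (collision), skipped
Fold 2: move[5]->R => DDLUUR INVALID (collision), skipped
Fold 3: move[3]->L => DDLLUU VALID
Fold 4: move[1]->R => DRLLUU INVALID (collision), skipped

Answer: XXVX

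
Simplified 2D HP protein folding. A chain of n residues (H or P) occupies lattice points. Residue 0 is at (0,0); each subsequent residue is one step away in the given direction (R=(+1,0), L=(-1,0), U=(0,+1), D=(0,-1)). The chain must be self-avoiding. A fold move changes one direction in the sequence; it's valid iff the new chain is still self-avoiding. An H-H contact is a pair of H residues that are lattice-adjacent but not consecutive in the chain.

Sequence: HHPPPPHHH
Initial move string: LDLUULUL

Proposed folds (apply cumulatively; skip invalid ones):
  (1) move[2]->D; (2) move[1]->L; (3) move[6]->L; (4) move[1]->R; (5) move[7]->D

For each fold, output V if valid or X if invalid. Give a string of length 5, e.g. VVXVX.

Initial: LDLUULUL -> [(0, 0), (-1, 0), (-1, -1), (-2, -1), (-2, 0), (-2, 1), (-3, 1), (-3, 2), (-4, 2)]
Fold 1: move[2]->D => LDDUULUL INVALID (collision), skipped
Fold 2: move[1]->L => LLLUULUL VALID
Fold 3: move[6]->L => LLLUULLL VALID
Fold 4: move[1]->R => LRLUULLL INVALID (collision), skipped
Fold 5: move[7]->D => LLLUULLD VALID

Answer: XVVXV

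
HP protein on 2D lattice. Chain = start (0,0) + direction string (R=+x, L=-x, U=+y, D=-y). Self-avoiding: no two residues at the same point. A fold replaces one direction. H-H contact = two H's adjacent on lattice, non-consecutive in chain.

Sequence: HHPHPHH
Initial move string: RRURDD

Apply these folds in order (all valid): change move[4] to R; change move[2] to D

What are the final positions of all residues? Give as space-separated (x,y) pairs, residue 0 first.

Answer: (0,0) (1,0) (2,0) (2,-1) (3,-1) (4,-1) (4,-2)

Derivation:
Initial moves: RRURDD
Fold: move[4]->R => RRURRD (positions: [(0, 0), (1, 0), (2, 0), (2, 1), (3, 1), (4, 1), (4, 0)])
Fold: move[2]->D => RRDRRD (positions: [(0, 0), (1, 0), (2, 0), (2, -1), (3, -1), (4, -1), (4, -2)])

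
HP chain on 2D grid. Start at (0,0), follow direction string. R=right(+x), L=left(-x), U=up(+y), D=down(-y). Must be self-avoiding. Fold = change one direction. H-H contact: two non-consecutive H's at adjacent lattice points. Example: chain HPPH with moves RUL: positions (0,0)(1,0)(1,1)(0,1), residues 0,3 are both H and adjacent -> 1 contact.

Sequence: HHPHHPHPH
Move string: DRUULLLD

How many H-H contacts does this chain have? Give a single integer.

Answer: 1

Derivation:
Positions: [(0, 0), (0, -1), (1, -1), (1, 0), (1, 1), (0, 1), (-1, 1), (-2, 1), (-2, 0)]
H-H contact: residue 0 @(0,0) - residue 3 @(1, 0)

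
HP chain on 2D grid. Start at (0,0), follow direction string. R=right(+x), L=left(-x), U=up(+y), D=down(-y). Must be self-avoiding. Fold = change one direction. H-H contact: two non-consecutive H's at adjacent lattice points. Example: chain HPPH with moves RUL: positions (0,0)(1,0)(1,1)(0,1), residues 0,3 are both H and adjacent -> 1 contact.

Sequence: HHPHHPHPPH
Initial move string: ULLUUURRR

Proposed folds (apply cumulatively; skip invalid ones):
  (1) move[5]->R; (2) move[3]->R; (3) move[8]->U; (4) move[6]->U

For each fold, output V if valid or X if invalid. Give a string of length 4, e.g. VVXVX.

Initial: ULLUUURRR -> [(0, 0), (0, 1), (-1, 1), (-2, 1), (-2, 2), (-2, 3), (-2, 4), (-1, 4), (0, 4), (1, 4)]
Fold 1: move[5]->R => ULLUURRRR VALID
Fold 2: move[3]->R => ULLRURRRR INVALID (collision), skipped
Fold 3: move[8]->U => ULLUURRRU VALID
Fold 4: move[6]->U => ULLUURURU VALID

Answer: VXVV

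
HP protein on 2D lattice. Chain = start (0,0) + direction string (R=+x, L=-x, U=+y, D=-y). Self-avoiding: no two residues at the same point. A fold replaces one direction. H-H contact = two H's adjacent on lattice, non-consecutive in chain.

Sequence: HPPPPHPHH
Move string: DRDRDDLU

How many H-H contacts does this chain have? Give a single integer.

Answer: 1

Derivation:
Positions: [(0, 0), (0, -1), (1, -1), (1, -2), (2, -2), (2, -3), (2, -4), (1, -4), (1, -3)]
H-H contact: residue 5 @(2,-3) - residue 8 @(1, -3)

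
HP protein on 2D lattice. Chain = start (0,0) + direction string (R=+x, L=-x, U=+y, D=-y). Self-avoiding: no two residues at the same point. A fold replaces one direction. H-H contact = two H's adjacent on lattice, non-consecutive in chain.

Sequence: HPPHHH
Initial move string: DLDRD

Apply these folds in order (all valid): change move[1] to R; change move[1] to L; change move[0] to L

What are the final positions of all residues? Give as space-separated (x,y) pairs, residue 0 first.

Initial moves: DLDRD
Fold: move[1]->R => DRDRD (positions: [(0, 0), (0, -1), (1, -1), (1, -2), (2, -2), (2, -3)])
Fold: move[1]->L => DLDRD (positions: [(0, 0), (0, -1), (-1, -1), (-1, -2), (0, -2), (0, -3)])
Fold: move[0]->L => LLDRD (positions: [(0, 0), (-1, 0), (-2, 0), (-2, -1), (-1, -1), (-1, -2)])

Answer: (0,0) (-1,0) (-2,0) (-2,-1) (-1,-1) (-1,-2)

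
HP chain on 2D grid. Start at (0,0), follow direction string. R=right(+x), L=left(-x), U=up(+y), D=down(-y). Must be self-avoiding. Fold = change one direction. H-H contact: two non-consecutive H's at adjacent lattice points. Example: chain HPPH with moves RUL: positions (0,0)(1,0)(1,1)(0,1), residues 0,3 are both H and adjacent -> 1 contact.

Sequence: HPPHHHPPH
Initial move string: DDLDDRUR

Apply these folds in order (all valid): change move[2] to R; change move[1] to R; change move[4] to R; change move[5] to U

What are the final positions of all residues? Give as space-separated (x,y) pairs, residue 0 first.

Answer: (0,0) (0,-1) (1,-1) (2,-1) (2,-2) (3,-2) (3,-1) (3,0) (4,0)

Derivation:
Initial moves: DDLDDRUR
Fold: move[2]->R => DDRDDRUR (positions: [(0, 0), (0, -1), (0, -2), (1, -2), (1, -3), (1, -4), (2, -4), (2, -3), (3, -3)])
Fold: move[1]->R => DRRDDRUR (positions: [(0, 0), (0, -1), (1, -1), (2, -1), (2, -2), (2, -3), (3, -3), (3, -2), (4, -2)])
Fold: move[4]->R => DRRDRRUR (positions: [(0, 0), (0, -1), (1, -1), (2, -1), (2, -2), (3, -2), (4, -2), (4, -1), (5, -1)])
Fold: move[5]->U => DRRDRUUR (positions: [(0, 0), (0, -1), (1, -1), (2, -1), (2, -2), (3, -2), (3, -1), (3, 0), (4, 0)])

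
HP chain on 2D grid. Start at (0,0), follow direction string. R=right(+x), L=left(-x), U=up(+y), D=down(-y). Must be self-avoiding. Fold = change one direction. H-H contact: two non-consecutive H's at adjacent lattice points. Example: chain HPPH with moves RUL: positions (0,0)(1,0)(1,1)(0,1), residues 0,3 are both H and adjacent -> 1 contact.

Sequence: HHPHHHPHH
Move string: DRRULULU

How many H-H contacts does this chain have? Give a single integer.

Answer: 2

Derivation:
Positions: [(0, 0), (0, -1), (1, -1), (2, -1), (2, 0), (1, 0), (1, 1), (0, 1), (0, 2)]
H-H contact: residue 0 @(0,0) - residue 5 @(1, 0)
H-H contact: residue 0 @(0,0) - residue 7 @(0, 1)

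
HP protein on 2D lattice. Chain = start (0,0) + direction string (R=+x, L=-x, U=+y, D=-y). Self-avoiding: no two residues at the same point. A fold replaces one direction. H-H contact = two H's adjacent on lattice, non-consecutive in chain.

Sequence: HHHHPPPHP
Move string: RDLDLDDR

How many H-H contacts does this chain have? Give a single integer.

Positions: [(0, 0), (1, 0), (1, -1), (0, -1), (0, -2), (-1, -2), (-1, -3), (-1, -4), (0, -4)]
H-H contact: residue 0 @(0,0) - residue 3 @(0, -1)

Answer: 1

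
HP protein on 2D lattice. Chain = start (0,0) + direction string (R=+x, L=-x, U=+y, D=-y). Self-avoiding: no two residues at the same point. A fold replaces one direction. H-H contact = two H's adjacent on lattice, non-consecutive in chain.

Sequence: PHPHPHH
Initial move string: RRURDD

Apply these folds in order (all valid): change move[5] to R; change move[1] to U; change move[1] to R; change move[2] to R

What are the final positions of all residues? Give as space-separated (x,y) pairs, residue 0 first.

Answer: (0,0) (1,0) (2,0) (3,0) (4,0) (4,-1) (5,-1)

Derivation:
Initial moves: RRURDD
Fold: move[5]->R => RRURDR (positions: [(0, 0), (1, 0), (2, 0), (2, 1), (3, 1), (3, 0), (4, 0)])
Fold: move[1]->U => RUURDR (positions: [(0, 0), (1, 0), (1, 1), (1, 2), (2, 2), (2, 1), (3, 1)])
Fold: move[1]->R => RRURDR (positions: [(0, 0), (1, 0), (2, 0), (2, 1), (3, 1), (3, 0), (4, 0)])
Fold: move[2]->R => RRRRDR (positions: [(0, 0), (1, 0), (2, 0), (3, 0), (4, 0), (4, -1), (5, -1)])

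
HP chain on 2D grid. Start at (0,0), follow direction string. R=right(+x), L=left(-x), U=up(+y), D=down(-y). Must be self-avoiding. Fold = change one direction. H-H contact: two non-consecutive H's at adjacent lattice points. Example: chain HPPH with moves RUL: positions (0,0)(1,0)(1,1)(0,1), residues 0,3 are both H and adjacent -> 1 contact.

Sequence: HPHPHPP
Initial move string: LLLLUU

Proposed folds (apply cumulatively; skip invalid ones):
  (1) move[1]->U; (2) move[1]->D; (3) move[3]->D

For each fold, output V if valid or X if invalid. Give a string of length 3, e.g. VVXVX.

Answer: VVX

Derivation:
Initial: LLLLUU -> [(0, 0), (-1, 0), (-2, 0), (-3, 0), (-4, 0), (-4, 1), (-4, 2)]
Fold 1: move[1]->U => LULLUU VALID
Fold 2: move[1]->D => LDLLUU VALID
Fold 3: move[3]->D => LDLDUU INVALID (collision), skipped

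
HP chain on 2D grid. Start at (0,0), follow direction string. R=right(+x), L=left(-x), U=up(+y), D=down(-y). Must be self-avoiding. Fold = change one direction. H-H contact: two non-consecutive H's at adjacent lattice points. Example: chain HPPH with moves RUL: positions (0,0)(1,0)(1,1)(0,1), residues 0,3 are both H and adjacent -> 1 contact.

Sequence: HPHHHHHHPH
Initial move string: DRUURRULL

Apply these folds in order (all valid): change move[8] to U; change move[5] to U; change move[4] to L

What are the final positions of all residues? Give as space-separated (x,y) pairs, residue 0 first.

Initial moves: DRUURRULL
Fold: move[8]->U => DRUURRULU (positions: [(0, 0), (0, -1), (1, -1), (1, 0), (1, 1), (2, 1), (3, 1), (3, 2), (2, 2), (2, 3)])
Fold: move[5]->U => DRUURUULU (positions: [(0, 0), (0, -1), (1, -1), (1, 0), (1, 1), (2, 1), (2, 2), (2, 3), (1, 3), (1, 4)])
Fold: move[4]->L => DRUULUULU (positions: [(0, 0), (0, -1), (1, -1), (1, 0), (1, 1), (0, 1), (0, 2), (0, 3), (-1, 3), (-1, 4)])

Answer: (0,0) (0,-1) (1,-1) (1,0) (1,1) (0,1) (0,2) (0,3) (-1,3) (-1,4)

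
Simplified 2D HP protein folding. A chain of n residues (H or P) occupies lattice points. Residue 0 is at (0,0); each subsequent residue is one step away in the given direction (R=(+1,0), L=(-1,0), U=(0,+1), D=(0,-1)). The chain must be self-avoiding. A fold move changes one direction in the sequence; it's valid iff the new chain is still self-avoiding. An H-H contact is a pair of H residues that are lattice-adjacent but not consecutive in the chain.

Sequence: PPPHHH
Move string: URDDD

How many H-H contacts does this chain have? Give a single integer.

Positions: [(0, 0), (0, 1), (1, 1), (1, 0), (1, -1), (1, -2)]
No H-H contacts found.

Answer: 0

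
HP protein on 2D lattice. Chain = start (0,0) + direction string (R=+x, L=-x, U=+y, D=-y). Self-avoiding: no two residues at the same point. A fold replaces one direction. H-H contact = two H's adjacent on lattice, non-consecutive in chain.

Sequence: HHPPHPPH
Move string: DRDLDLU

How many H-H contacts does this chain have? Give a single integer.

Positions: [(0, 0), (0, -1), (1, -1), (1, -2), (0, -2), (0, -3), (-1, -3), (-1, -2)]
H-H contact: residue 1 @(0,-1) - residue 4 @(0, -2)
H-H contact: residue 4 @(0,-2) - residue 7 @(-1, -2)

Answer: 2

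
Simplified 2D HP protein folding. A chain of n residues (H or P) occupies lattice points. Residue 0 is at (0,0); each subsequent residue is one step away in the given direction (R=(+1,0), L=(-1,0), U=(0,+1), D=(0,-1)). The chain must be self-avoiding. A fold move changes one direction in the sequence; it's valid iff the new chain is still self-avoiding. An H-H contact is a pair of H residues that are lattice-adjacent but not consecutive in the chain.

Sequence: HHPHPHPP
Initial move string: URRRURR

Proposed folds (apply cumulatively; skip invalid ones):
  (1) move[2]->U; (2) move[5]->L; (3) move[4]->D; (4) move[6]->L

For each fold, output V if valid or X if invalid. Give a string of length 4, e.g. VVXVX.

Initial: URRRURR -> [(0, 0), (0, 1), (1, 1), (2, 1), (3, 1), (3, 2), (4, 2), (5, 2)]
Fold 1: move[2]->U => URURURR VALID
Fold 2: move[5]->L => URURULR INVALID (collision), skipped
Fold 3: move[4]->D => URURDRR VALID
Fold 4: move[6]->L => URURDRL INVALID (collision), skipped

Answer: VXVX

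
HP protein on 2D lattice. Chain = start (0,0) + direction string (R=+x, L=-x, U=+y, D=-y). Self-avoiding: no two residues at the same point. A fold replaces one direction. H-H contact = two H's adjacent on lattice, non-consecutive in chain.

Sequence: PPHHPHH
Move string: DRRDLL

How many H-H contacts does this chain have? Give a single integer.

Answer: 1

Derivation:
Positions: [(0, 0), (0, -1), (1, -1), (2, -1), (2, -2), (1, -2), (0, -2)]
H-H contact: residue 2 @(1,-1) - residue 5 @(1, -2)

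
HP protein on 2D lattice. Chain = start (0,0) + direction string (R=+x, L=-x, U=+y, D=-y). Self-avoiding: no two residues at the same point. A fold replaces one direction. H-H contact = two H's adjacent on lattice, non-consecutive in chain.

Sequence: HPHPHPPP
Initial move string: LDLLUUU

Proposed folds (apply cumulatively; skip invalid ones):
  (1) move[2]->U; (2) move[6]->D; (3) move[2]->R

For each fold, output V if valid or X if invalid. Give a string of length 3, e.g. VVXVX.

Initial: LDLLUUU -> [(0, 0), (-1, 0), (-1, -1), (-2, -1), (-3, -1), (-3, 0), (-3, 1), (-3, 2)]
Fold 1: move[2]->U => LDULUUU INVALID (collision), skipped
Fold 2: move[6]->D => LDLLUUD INVALID (collision), skipped
Fold 3: move[2]->R => LDRLUUU INVALID (collision), skipped

Answer: XXX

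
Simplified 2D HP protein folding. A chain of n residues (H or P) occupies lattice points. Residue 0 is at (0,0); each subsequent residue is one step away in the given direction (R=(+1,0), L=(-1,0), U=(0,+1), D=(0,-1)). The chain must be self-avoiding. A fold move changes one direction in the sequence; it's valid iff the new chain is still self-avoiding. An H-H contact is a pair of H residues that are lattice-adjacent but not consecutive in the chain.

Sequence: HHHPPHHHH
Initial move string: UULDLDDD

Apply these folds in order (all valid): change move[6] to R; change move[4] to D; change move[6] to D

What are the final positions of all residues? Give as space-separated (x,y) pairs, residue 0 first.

Initial moves: UULDLDDD
Fold: move[6]->R => UULDLDRD (positions: [(0, 0), (0, 1), (0, 2), (-1, 2), (-1, 1), (-2, 1), (-2, 0), (-1, 0), (-1, -1)])
Fold: move[4]->D => UULDDDRD (positions: [(0, 0), (0, 1), (0, 2), (-1, 2), (-1, 1), (-1, 0), (-1, -1), (0, -1), (0, -2)])
Fold: move[6]->D => UULDDDDD (positions: [(0, 0), (0, 1), (0, 2), (-1, 2), (-1, 1), (-1, 0), (-1, -1), (-1, -2), (-1, -3)])

Answer: (0,0) (0,1) (0,2) (-1,2) (-1,1) (-1,0) (-1,-1) (-1,-2) (-1,-3)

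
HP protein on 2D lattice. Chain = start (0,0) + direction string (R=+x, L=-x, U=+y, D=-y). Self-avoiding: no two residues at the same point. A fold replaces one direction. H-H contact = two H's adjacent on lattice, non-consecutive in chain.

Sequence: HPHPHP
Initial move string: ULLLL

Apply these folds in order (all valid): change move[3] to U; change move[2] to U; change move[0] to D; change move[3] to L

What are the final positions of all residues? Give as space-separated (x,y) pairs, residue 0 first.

Initial moves: ULLLL
Fold: move[3]->U => ULLUL (positions: [(0, 0), (0, 1), (-1, 1), (-2, 1), (-2, 2), (-3, 2)])
Fold: move[2]->U => ULUUL (positions: [(0, 0), (0, 1), (-1, 1), (-1, 2), (-1, 3), (-2, 3)])
Fold: move[0]->D => DLUUL (positions: [(0, 0), (0, -1), (-1, -1), (-1, 0), (-1, 1), (-2, 1)])
Fold: move[3]->L => DLULL (positions: [(0, 0), (0, -1), (-1, -1), (-1, 0), (-2, 0), (-3, 0)])

Answer: (0,0) (0,-1) (-1,-1) (-1,0) (-2,0) (-3,0)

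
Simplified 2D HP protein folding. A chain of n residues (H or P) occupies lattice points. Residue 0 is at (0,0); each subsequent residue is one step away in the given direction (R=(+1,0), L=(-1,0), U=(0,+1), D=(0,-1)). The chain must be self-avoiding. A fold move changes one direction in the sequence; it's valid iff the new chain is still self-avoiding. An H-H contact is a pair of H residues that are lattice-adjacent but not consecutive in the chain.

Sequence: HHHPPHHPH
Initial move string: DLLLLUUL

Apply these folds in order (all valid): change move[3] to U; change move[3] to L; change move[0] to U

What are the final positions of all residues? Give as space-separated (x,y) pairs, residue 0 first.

Initial moves: DLLLLUUL
Fold: move[3]->U => DLLULUUL (positions: [(0, 0), (0, -1), (-1, -1), (-2, -1), (-2, 0), (-3, 0), (-3, 1), (-3, 2), (-4, 2)])
Fold: move[3]->L => DLLLLUUL (positions: [(0, 0), (0, -1), (-1, -1), (-2, -1), (-3, -1), (-4, -1), (-4, 0), (-4, 1), (-5, 1)])
Fold: move[0]->U => ULLLLUUL (positions: [(0, 0), (0, 1), (-1, 1), (-2, 1), (-3, 1), (-4, 1), (-4, 2), (-4, 3), (-5, 3)])

Answer: (0,0) (0,1) (-1,1) (-2,1) (-3,1) (-4,1) (-4,2) (-4,3) (-5,3)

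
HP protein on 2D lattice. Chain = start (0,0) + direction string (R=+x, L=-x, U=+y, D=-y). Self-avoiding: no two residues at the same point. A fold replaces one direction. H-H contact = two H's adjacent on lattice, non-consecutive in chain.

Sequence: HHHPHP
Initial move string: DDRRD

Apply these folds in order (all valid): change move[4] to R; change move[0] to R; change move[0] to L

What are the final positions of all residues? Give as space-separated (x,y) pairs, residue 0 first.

Initial moves: DDRRD
Fold: move[4]->R => DDRRR (positions: [(0, 0), (0, -1), (0, -2), (1, -2), (2, -2), (3, -2)])
Fold: move[0]->R => RDRRR (positions: [(0, 0), (1, 0), (1, -1), (2, -1), (3, -1), (4, -1)])
Fold: move[0]->L => LDRRR (positions: [(0, 0), (-1, 0), (-1, -1), (0, -1), (1, -1), (2, -1)])

Answer: (0,0) (-1,0) (-1,-1) (0,-1) (1,-1) (2,-1)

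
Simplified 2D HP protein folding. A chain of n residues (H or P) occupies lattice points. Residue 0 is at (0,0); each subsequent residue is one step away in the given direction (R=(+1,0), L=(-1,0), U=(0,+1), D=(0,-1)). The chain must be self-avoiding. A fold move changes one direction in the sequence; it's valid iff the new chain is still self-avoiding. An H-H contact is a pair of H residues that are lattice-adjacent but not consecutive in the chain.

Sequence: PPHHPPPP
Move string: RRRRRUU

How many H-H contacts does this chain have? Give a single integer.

Answer: 0

Derivation:
Positions: [(0, 0), (1, 0), (2, 0), (3, 0), (4, 0), (5, 0), (5, 1), (5, 2)]
No H-H contacts found.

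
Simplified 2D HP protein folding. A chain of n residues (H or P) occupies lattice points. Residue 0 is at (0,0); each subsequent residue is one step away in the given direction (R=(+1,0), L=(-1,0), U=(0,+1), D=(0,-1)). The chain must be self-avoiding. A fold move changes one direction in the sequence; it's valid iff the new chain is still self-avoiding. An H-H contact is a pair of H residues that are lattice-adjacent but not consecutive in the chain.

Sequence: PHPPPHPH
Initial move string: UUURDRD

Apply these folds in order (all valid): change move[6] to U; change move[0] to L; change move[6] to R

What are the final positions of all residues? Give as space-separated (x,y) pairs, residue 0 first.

Initial moves: UUURDRD
Fold: move[6]->U => UUURDRU (positions: [(0, 0), (0, 1), (0, 2), (0, 3), (1, 3), (1, 2), (2, 2), (2, 3)])
Fold: move[0]->L => LUURDRU (positions: [(0, 0), (-1, 0), (-1, 1), (-1, 2), (0, 2), (0, 1), (1, 1), (1, 2)])
Fold: move[6]->R => LUURDRR (positions: [(0, 0), (-1, 0), (-1, 1), (-1, 2), (0, 2), (0, 1), (1, 1), (2, 1)])

Answer: (0,0) (-1,0) (-1,1) (-1,2) (0,2) (0,1) (1,1) (2,1)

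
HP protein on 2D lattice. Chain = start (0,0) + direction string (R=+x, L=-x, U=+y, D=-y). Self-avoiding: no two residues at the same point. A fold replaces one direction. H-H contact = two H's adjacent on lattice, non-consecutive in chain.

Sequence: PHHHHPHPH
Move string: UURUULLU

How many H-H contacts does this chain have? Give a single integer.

Positions: [(0, 0), (0, 1), (0, 2), (1, 2), (1, 3), (1, 4), (0, 4), (-1, 4), (-1, 5)]
No H-H contacts found.

Answer: 0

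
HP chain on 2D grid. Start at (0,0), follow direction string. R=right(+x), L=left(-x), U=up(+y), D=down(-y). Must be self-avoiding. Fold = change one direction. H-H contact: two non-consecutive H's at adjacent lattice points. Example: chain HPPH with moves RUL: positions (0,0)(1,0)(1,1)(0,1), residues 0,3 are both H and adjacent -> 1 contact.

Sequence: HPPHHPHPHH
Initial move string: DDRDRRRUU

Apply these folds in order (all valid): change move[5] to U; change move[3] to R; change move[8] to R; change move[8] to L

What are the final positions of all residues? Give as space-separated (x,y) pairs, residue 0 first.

Answer: (0,0) (0,-1) (0,-2) (1,-2) (2,-2) (3,-2) (3,-1) (4,-1) (4,0) (3,0)

Derivation:
Initial moves: DDRDRRRUU
Fold: move[5]->U => DDRDRURUU (positions: [(0, 0), (0, -1), (0, -2), (1, -2), (1, -3), (2, -3), (2, -2), (3, -2), (3, -1), (3, 0)])
Fold: move[3]->R => DDRRRURUU (positions: [(0, 0), (0, -1), (0, -2), (1, -2), (2, -2), (3, -2), (3, -1), (4, -1), (4, 0), (4, 1)])
Fold: move[8]->R => DDRRRURUR (positions: [(0, 0), (0, -1), (0, -2), (1, -2), (2, -2), (3, -2), (3, -1), (4, -1), (4, 0), (5, 0)])
Fold: move[8]->L => DDRRRURUL (positions: [(0, 0), (0, -1), (0, -2), (1, -2), (2, -2), (3, -2), (3, -1), (4, -1), (4, 0), (3, 0)])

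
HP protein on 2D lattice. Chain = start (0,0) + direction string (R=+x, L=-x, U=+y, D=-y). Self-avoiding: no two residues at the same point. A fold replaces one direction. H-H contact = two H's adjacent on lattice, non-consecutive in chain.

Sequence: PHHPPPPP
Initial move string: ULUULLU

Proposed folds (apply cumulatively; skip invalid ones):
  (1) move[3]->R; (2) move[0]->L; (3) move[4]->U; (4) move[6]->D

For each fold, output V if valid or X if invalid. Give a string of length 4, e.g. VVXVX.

Initial: ULUULLU -> [(0, 0), (0, 1), (-1, 1), (-1, 2), (-1, 3), (-2, 3), (-3, 3), (-3, 4)]
Fold 1: move[3]->R => ULURLLU INVALID (collision), skipped
Fold 2: move[0]->L => LLUULLU VALID
Fold 3: move[4]->U => LLUUULU VALID
Fold 4: move[6]->D => LLUUULD VALID

Answer: XVVV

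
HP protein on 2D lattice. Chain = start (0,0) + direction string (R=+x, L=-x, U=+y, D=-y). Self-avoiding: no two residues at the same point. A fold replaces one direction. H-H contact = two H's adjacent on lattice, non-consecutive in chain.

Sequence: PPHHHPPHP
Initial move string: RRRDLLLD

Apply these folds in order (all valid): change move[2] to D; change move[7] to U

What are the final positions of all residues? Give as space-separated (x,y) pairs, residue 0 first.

Initial moves: RRRDLLLD
Fold: move[2]->D => RRDDLLLD (positions: [(0, 0), (1, 0), (2, 0), (2, -1), (2, -2), (1, -2), (0, -2), (-1, -2), (-1, -3)])
Fold: move[7]->U => RRDDLLLU (positions: [(0, 0), (1, 0), (2, 0), (2, -1), (2, -2), (1, -2), (0, -2), (-1, -2), (-1, -1)])

Answer: (0,0) (1,0) (2,0) (2,-1) (2,-2) (1,-2) (0,-2) (-1,-2) (-1,-1)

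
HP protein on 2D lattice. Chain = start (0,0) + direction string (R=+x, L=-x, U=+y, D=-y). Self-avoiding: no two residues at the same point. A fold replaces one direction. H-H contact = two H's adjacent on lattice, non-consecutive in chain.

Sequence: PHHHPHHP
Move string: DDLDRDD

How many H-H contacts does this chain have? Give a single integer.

Answer: 1

Derivation:
Positions: [(0, 0), (0, -1), (0, -2), (-1, -2), (-1, -3), (0, -3), (0, -4), (0, -5)]
H-H contact: residue 2 @(0,-2) - residue 5 @(0, -3)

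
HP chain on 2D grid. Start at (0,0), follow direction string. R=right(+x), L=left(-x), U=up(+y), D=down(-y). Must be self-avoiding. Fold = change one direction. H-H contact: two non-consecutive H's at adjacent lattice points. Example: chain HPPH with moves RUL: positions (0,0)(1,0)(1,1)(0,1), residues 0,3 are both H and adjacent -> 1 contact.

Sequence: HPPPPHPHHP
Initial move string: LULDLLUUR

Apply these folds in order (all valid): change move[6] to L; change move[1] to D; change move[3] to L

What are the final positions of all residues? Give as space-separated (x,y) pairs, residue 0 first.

Initial moves: LULDLLUUR
Fold: move[6]->L => LULDLLLUR (positions: [(0, 0), (-1, 0), (-1, 1), (-2, 1), (-2, 0), (-3, 0), (-4, 0), (-5, 0), (-5, 1), (-4, 1)])
Fold: move[1]->D => LDLDLLLUR (positions: [(0, 0), (-1, 0), (-1, -1), (-2, -1), (-2, -2), (-3, -2), (-4, -2), (-5, -2), (-5, -1), (-4, -1)])
Fold: move[3]->L => LDLLLLLUR (positions: [(0, 0), (-1, 0), (-1, -1), (-2, -1), (-3, -1), (-4, -1), (-5, -1), (-6, -1), (-6, 0), (-5, 0)])

Answer: (0,0) (-1,0) (-1,-1) (-2,-1) (-3,-1) (-4,-1) (-5,-1) (-6,-1) (-6,0) (-5,0)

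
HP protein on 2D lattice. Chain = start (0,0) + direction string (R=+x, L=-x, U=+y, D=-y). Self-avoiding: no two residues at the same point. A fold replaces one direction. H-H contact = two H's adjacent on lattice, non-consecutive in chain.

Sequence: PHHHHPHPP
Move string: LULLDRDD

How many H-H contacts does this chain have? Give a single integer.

Positions: [(0, 0), (-1, 0), (-1, 1), (-2, 1), (-3, 1), (-3, 0), (-2, 0), (-2, -1), (-2, -2)]
H-H contact: residue 1 @(-1,0) - residue 6 @(-2, 0)
H-H contact: residue 3 @(-2,1) - residue 6 @(-2, 0)

Answer: 2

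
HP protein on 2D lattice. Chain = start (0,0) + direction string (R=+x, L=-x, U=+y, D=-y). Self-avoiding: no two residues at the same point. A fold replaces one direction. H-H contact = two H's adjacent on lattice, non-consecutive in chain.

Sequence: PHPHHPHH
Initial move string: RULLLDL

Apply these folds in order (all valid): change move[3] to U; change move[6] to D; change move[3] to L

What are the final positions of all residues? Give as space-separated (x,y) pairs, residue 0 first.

Initial moves: RULLLDL
Fold: move[3]->U => RULULDL (positions: [(0, 0), (1, 0), (1, 1), (0, 1), (0, 2), (-1, 2), (-1, 1), (-2, 1)])
Fold: move[6]->D => RULULDD (positions: [(0, 0), (1, 0), (1, 1), (0, 1), (0, 2), (-1, 2), (-1, 1), (-1, 0)])
Fold: move[3]->L => RULLLDD (positions: [(0, 0), (1, 0), (1, 1), (0, 1), (-1, 1), (-2, 1), (-2, 0), (-2, -1)])

Answer: (0,0) (1,0) (1,1) (0,1) (-1,1) (-2,1) (-2,0) (-2,-1)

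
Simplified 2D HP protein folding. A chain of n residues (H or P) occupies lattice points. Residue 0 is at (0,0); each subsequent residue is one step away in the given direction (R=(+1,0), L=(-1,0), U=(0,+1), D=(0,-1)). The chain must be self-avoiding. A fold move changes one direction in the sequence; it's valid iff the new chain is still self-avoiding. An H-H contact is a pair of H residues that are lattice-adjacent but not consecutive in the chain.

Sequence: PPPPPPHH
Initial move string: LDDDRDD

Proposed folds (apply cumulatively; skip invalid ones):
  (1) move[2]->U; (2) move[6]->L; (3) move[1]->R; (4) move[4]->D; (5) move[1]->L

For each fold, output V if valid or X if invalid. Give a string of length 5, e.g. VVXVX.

Answer: XVXVV

Derivation:
Initial: LDDDRDD -> [(0, 0), (-1, 0), (-1, -1), (-1, -2), (-1, -3), (0, -3), (0, -4), (0, -5)]
Fold 1: move[2]->U => LDUDRDD INVALID (collision), skipped
Fold 2: move[6]->L => LDDDRDL VALID
Fold 3: move[1]->R => LRDDRDL INVALID (collision), skipped
Fold 4: move[4]->D => LDDDDDL VALID
Fold 5: move[1]->L => LLDDDDL VALID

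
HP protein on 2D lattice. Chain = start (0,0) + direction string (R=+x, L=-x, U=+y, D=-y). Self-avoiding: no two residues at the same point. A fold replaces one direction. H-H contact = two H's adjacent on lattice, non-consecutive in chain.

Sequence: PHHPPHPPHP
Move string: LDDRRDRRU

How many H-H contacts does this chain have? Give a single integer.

Positions: [(0, 0), (-1, 0), (-1, -1), (-1, -2), (0, -2), (1, -2), (1, -3), (2, -3), (3, -3), (3, -2)]
No H-H contacts found.

Answer: 0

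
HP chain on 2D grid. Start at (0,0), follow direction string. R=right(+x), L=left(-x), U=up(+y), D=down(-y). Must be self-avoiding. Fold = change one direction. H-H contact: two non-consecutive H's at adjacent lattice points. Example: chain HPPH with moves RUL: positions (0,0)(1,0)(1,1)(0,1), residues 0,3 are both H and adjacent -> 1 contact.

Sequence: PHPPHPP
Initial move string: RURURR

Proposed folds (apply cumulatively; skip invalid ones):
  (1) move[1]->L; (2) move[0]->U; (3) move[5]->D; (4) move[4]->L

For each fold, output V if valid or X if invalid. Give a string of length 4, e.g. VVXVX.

Answer: XVVX

Derivation:
Initial: RURURR -> [(0, 0), (1, 0), (1, 1), (2, 1), (2, 2), (3, 2), (4, 2)]
Fold 1: move[1]->L => RLRURR INVALID (collision), skipped
Fold 2: move[0]->U => UURURR VALID
Fold 3: move[5]->D => UURURD VALID
Fold 4: move[4]->L => UURULD INVALID (collision), skipped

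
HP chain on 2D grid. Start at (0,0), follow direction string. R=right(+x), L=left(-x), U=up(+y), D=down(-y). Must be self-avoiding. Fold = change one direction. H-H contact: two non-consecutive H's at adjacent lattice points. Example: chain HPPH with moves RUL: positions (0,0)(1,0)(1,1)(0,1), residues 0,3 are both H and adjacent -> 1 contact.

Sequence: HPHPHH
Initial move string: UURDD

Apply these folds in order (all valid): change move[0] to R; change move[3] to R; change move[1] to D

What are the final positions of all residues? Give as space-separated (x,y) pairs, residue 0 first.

Answer: (0,0) (1,0) (1,-1) (2,-1) (3,-1) (3,-2)

Derivation:
Initial moves: UURDD
Fold: move[0]->R => RURDD (positions: [(0, 0), (1, 0), (1, 1), (2, 1), (2, 0), (2, -1)])
Fold: move[3]->R => RURRD (positions: [(0, 0), (1, 0), (1, 1), (2, 1), (3, 1), (3, 0)])
Fold: move[1]->D => RDRRD (positions: [(0, 0), (1, 0), (1, -1), (2, -1), (3, -1), (3, -2)])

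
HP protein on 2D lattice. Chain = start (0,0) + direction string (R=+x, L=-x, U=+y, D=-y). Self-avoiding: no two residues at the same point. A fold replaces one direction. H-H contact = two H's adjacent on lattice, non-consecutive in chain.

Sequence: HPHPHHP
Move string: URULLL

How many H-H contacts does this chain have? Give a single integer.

Answer: 0

Derivation:
Positions: [(0, 0), (0, 1), (1, 1), (1, 2), (0, 2), (-1, 2), (-2, 2)]
No H-H contacts found.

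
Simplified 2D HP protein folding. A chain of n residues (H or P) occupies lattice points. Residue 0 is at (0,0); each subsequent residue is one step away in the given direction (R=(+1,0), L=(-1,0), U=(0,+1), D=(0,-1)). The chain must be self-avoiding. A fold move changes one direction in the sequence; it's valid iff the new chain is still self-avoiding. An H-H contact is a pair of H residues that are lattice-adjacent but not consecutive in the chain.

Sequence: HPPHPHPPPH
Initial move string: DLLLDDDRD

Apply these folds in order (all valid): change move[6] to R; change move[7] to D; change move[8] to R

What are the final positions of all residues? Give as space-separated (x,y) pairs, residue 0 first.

Initial moves: DLLLDDDRD
Fold: move[6]->R => DLLLDDRRD (positions: [(0, 0), (0, -1), (-1, -1), (-2, -1), (-3, -1), (-3, -2), (-3, -3), (-2, -3), (-1, -3), (-1, -4)])
Fold: move[7]->D => DLLLDDRDD (positions: [(0, 0), (0, -1), (-1, -1), (-2, -1), (-3, -1), (-3, -2), (-3, -3), (-2, -3), (-2, -4), (-2, -5)])
Fold: move[8]->R => DLLLDDRDR (positions: [(0, 0), (0, -1), (-1, -1), (-2, -1), (-3, -1), (-3, -2), (-3, -3), (-2, -3), (-2, -4), (-1, -4)])

Answer: (0,0) (0,-1) (-1,-1) (-2,-1) (-3,-1) (-3,-2) (-3,-3) (-2,-3) (-2,-4) (-1,-4)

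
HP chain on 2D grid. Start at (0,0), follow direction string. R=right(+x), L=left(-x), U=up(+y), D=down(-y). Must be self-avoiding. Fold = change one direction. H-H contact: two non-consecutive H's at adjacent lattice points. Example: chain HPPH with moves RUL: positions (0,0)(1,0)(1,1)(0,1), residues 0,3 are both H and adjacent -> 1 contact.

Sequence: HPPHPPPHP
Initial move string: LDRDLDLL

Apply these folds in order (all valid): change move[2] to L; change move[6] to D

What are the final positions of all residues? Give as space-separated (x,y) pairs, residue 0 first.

Answer: (0,0) (-1,0) (-1,-1) (-2,-1) (-2,-2) (-3,-2) (-3,-3) (-3,-4) (-4,-4)

Derivation:
Initial moves: LDRDLDLL
Fold: move[2]->L => LDLDLDLL (positions: [(0, 0), (-1, 0), (-1, -1), (-2, -1), (-2, -2), (-3, -2), (-3, -3), (-4, -3), (-5, -3)])
Fold: move[6]->D => LDLDLDDL (positions: [(0, 0), (-1, 0), (-1, -1), (-2, -1), (-2, -2), (-3, -2), (-3, -3), (-3, -4), (-4, -4)])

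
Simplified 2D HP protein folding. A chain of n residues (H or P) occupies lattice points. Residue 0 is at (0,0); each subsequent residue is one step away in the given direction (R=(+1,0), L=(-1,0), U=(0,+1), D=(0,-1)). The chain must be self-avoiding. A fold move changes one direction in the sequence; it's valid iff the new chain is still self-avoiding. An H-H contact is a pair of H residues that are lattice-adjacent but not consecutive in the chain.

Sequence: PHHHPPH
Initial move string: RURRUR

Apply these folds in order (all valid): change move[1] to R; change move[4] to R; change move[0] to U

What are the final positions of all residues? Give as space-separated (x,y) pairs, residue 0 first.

Answer: (0,0) (0,1) (1,1) (2,1) (3,1) (4,1) (5,1)

Derivation:
Initial moves: RURRUR
Fold: move[1]->R => RRRRUR (positions: [(0, 0), (1, 0), (2, 0), (3, 0), (4, 0), (4, 1), (5, 1)])
Fold: move[4]->R => RRRRRR (positions: [(0, 0), (1, 0), (2, 0), (3, 0), (4, 0), (5, 0), (6, 0)])
Fold: move[0]->U => URRRRR (positions: [(0, 0), (0, 1), (1, 1), (2, 1), (3, 1), (4, 1), (5, 1)])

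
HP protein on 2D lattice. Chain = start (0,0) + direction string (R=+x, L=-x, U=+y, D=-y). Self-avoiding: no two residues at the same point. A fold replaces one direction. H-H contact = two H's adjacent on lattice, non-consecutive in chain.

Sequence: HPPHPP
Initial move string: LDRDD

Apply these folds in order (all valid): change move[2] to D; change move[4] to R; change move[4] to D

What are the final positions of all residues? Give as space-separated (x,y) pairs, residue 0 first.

Initial moves: LDRDD
Fold: move[2]->D => LDDDD (positions: [(0, 0), (-1, 0), (-1, -1), (-1, -2), (-1, -3), (-1, -4)])
Fold: move[4]->R => LDDDR (positions: [(0, 0), (-1, 0), (-1, -1), (-1, -2), (-1, -3), (0, -3)])
Fold: move[4]->D => LDDDD (positions: [(0, 0), (-1, 0), (-1, -1), (-1, -2), (-1, -3), (-1, -4)])

Answer: (0,0) (-1,0) (-1,-1) (-1,-2) (-1,-3) (-1,-4)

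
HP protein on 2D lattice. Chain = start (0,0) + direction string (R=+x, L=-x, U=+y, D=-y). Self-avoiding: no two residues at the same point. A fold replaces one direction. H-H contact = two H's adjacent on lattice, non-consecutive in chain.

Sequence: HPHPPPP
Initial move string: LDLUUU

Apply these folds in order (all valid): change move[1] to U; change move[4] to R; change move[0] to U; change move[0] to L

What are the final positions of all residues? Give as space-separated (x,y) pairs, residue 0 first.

Initial moves: LDLUUU
Fold: move[1]->U => LULUUU (positions: [(0, 0), (-1, 0), (-1, 1), (-2, 1), (-2, 2), (-2, 3), (-2, 4)])
Fold: move[4]->R => LULURU (positions: [(0, 0), (-1, 0), (-1, 1), (-2, 1), (-2, 2), (-1, 2), (-1, 3)])
Fold: move[0]->U => UULURU (positions: [(0, 0), (0, 1), (0, 2), (-1, 2), (-1, 3), (0, 3), (0, 4)])
Fold: move[0]->L => LULURU (positions: [(0, 0), (-1, 0), (-1, 1), (-2, 1), (-2, 2), (-1, 2), (-1, 3)])

Answer: (0,0) (-1,0) (-1,1) (-2,1) (-2,2) (-1,2) (-1,3)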